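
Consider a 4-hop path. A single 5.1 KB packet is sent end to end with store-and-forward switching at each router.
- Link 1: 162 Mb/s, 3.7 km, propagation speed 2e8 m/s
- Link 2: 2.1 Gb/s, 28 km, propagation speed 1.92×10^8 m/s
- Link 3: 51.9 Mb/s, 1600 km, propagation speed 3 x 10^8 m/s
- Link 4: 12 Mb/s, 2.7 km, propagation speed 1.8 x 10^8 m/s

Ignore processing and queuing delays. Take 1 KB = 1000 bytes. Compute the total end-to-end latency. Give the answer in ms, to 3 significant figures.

L = 40800 bits.
Transmission delays (L/R per hop): 0.251852, 0.0194286, 0.786127, 3.4 ms; sum = 4.45741 ms.
Propagation delays (d/s per hop): 0.0185, 0.145833, 5.33333, 0.015 ms; sum = 5.51267 ms.
End-to-end = 9.97 ms.

9.97 ms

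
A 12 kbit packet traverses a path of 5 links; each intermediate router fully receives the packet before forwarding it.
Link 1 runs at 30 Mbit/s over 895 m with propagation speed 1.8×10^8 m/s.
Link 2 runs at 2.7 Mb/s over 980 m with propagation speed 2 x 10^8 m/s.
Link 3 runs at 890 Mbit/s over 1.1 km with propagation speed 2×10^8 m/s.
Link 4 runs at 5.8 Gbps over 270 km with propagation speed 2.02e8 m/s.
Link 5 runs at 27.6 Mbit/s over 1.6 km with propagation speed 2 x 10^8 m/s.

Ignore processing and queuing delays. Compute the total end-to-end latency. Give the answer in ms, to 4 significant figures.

6.655 ms

L = 12000 bits.
Transmission delays (L/R per hop): 0.4, 4.44444, 0.0134831, 0.00206897, 0.434783 ms; sum = 5.29478 ms.
Propagation delays (d/s per hop): 0.00497222, 0.0049, 0.0055, 1.33663, 0.008 ms; sum = 1.36001 ms.
End-to-end = 6.655 ms.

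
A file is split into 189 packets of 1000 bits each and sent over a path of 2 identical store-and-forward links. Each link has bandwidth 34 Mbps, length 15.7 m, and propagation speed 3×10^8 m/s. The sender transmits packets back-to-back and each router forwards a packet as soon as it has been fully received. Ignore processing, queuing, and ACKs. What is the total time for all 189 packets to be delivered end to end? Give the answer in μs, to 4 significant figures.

5588 μs

Per-hop transmission t_tx = L/R = 1000/34000000 = 29.4118 μs.
Per-hop propagation t_prop = 15.7/300000000 = 0.0523333 μs.
Pipeline fill: first packet needs 2·t_tx to clear all hops; remaining 188 packets each add one t_tx.
Total = (2+189-1)·t_tx + 2·t_prop = 190·29.4118 + 2·0.0523333 = 5588 μs.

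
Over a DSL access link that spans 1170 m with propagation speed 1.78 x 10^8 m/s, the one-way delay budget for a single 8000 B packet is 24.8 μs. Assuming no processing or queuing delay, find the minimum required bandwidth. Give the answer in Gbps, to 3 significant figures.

3.51 Gbps

L = 64000 bits.
Propagation delay = 1170 / 178000000 = 6.57303 μs.
Transmission budget = 24.8 − 6.57303 = 18.227 μs.
R ≥ L / t_tx = 64000 bits / 1.8227e-05 s = 3.51 Gbps.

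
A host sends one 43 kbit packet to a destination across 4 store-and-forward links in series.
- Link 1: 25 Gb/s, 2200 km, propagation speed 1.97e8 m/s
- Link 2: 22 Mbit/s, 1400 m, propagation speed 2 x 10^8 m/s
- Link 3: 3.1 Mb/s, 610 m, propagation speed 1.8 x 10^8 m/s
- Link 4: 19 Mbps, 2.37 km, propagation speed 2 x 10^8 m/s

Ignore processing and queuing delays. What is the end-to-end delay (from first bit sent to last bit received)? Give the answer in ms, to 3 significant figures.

L = 43000 bits.
Transmission delays (L/R per hop): 0.00172, 1.95455, 13.871, 2.26316 ms; sum = 18.0904 ms.
Propagation delays (d/s per hop): 11.1675, 0.007, 0.00338889, 0.01185 ms; sum = 11.1898 ms.
End-to-end = 29.3 ms.

29.3 ms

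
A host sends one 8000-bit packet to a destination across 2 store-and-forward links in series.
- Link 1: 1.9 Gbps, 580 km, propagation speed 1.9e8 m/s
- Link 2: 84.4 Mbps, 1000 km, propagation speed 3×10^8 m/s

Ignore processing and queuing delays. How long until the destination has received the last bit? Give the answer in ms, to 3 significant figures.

6.48 ms

Transmission delays (L/R per hop): 0.00421053, 0.0947867 ms; sum = 0.0989973 ms.
Propagation delays (d/s per hop): 3.05263, 3.33333 ms; sum = 6.38596 ms.
End-to-end = 6.48 ms.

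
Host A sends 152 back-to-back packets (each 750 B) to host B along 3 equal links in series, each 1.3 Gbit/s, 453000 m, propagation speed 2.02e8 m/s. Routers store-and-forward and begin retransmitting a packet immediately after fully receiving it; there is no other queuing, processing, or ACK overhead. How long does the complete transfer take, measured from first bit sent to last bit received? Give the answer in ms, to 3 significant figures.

7.44 ms

Per-hop transmission t_tx = L/R = 6000/1300000000 = 0.00461538 ms.
Per-hop propagation t_prop = 453000/202000000 = 2.24257 ms.
Pipeline fill: first packet needs 3·t_tx to clear all hops; remaining 151 packets each add one t_tx.
Total = (3+152-1)·t_tx + 3·t_prop = 154·0.00461538 + 3·2.24257 = 7.44 ms.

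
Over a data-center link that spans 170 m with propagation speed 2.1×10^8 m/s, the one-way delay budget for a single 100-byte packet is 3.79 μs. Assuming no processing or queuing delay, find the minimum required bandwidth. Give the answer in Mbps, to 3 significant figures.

L = 800 bits.
Propagation delay = 170 / 210000000 = 0.809524 μs.
Transmission budget = 3.79 − 0.809524 = 2.98048 μs.
R ≥ L / t_tx = 800 bits / 2.98048e-06 s = 268 Mbps.

268 Mbps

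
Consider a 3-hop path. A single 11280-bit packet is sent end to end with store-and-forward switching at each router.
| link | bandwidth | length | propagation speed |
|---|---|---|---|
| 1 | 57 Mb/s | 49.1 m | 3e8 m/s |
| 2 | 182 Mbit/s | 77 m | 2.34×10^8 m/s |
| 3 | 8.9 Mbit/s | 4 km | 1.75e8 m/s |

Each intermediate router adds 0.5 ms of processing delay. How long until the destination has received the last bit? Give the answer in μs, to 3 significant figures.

Transmission delays (L/R per hop): 197.895, 61.978, 1267.42 μs; sum = 1527.29 μs.
Propagation delays (d/s per hop): 0.163667, 0.32906, 22.8571 μs; sum = 23.3499 μs.
Processing at 2 router(s): 2 × 0.5 ms = 1000 μs.
End-to-end = 2550 μs.

2550 μs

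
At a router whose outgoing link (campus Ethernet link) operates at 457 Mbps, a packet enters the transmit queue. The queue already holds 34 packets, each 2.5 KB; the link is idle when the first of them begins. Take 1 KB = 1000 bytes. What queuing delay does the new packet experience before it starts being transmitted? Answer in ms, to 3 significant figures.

1.49 ms

Each queued packet: L/R = 20000/457000000 = 0.0437637 ms.
34 queued → 1.48796 ms.
Queuing delay = 1.49 ms.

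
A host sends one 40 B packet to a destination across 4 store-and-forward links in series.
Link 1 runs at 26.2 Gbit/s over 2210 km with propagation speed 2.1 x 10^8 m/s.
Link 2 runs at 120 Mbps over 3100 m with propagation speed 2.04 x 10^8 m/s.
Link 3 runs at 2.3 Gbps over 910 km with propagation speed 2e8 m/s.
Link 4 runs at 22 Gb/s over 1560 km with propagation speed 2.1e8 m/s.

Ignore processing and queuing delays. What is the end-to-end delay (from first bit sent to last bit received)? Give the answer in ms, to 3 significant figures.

22.5 ms

L = 40 × 8 = 320 bits.
Transmission delays (L/R per hop): 1.22137e-05, 0.00266667, 0.00013913, 1.45455e-05 ms; sum = 0.00283256 ms.
Propagation delays (d/s per hop): 10.5238, 0.0151961, 4.55, 7.42857 ms; sum = 22.5176 ms.
End-to-end = 22.5 ms.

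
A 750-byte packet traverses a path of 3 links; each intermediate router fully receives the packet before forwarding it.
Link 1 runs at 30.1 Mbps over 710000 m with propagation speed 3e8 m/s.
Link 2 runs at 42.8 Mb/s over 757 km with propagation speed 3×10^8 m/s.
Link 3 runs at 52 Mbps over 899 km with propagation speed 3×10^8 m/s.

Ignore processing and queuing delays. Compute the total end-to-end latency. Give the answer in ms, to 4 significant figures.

8.342 ms

L = 750 × 8 = 6000 bits.
Transmission delays (L/R per hop): 0.199336, 0.140187, 0.115385 ms; sum = 0.454907 ms.
Propagation delays (d/s per hop): 2.36667, 2.52333, 2.99667 ms; sum = 7.88667 ms.
End-to-end = 8.342 ms.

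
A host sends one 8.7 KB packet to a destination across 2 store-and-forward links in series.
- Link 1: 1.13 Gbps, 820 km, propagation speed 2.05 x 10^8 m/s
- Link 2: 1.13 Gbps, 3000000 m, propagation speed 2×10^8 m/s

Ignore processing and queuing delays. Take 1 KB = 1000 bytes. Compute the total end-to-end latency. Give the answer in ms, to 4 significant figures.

L = 69600 bits.
Transmission delay per hop = L/R = 69600/1130000000 = 0.0615929 ms; 2 hops → 0.123186 ms.
Propagation delays (d/s per hop): 4, 15 ms; sum = 19 ms.
End-to-end = 19.12 ms.

19.12 ms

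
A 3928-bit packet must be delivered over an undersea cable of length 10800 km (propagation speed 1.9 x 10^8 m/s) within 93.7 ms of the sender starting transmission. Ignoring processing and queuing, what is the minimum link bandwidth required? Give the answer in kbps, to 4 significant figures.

106.6 kbps

Propagation delay = 10800000 / 190000000 = 56.8421 ms.
Transmission budget = 93.7 − 56.8421 = 36.8579 ms.
R ≥ L / t_tx = 3928 bits / 0.0368579 s = 106.6 kbps.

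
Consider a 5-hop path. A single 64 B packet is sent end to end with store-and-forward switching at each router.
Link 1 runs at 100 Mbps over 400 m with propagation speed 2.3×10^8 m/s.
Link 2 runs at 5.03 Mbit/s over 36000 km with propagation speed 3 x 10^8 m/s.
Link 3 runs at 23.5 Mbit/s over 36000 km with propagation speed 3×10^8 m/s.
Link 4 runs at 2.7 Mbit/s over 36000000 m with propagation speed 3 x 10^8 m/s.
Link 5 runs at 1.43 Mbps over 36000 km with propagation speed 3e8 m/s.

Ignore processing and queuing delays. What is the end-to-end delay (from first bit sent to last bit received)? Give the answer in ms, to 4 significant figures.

L = 64 × 8 = 512 bits.
Transmission delays (L/R per hop): 0.00512, 0.101789, 0.0217872, 0.18963, 0.358042 ms; sum = 0.676368 ms.
Propagation delays (d/s per hop): 0.00173913, 120, 120, 120, 120 ms; sum = 480.002 ms.
End-to-end = 480.7 ms.

480.7 ms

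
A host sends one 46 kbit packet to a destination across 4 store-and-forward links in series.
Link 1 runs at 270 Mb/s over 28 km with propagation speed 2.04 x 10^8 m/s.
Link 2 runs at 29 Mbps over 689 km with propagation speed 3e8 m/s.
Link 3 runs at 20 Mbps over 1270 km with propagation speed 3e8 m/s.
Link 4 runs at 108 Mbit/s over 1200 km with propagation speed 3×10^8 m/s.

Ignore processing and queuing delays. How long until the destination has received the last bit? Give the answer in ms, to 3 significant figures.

15.1 ms

L = 46000 bits.
Transmission delays (L/R per hop): 0.17037, 1.58621, 2.3, 0.425926 ms; sum = 4.4825 ms.
Propagation delays (d/s per hop): 0.137255, 2.29667, 4.23333, 4 ms; sum = 10.6673 ms.
End-to-end = 15.1 ms.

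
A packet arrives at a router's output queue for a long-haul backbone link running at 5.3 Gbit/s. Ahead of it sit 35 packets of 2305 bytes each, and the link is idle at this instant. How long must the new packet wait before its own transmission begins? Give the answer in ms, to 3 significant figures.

Each queued packet: L/R = 18440/5300000000 = 0.00347925 ms.
35 queued → 0.121774 ms.
Queuing delay = 0.122 ms.

0.122 ms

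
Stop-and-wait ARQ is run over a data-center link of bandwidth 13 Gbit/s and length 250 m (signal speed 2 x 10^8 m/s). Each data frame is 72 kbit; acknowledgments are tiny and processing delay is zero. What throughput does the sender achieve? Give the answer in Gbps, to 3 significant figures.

t_tx = L/R = 72000/13000000000 = 5.53846e-06 s.
t_prop = 250/200000000 = 1.25e-06 s; RTT = 2.5e-06 s.
Cycle = t_tx + RTT = 8.03846e-06 s.
Throughput = L / cycle = 72000 / 8.03846e-06 = 8.96 Gbps.

8.96 Gbps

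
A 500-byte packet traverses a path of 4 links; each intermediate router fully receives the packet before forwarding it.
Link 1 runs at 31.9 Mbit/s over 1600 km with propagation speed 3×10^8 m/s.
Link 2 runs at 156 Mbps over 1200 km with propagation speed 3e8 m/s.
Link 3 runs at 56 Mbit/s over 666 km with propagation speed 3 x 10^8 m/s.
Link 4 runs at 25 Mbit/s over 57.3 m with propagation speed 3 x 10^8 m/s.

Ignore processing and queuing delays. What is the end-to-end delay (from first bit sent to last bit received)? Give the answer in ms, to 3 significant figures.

L = 500 × 8 = 4000 bits.
Transmission delays (L/R per hop): 0.125392, 0.025641, 0.0714286, 0.16 ms; sum = 0.382461 ms.
Propagation delays (d/s per hop): 5.33333, 4, 2.22, 0.000191 ms; sum = 11.5535 ms.
End-to-end = 11.9 ms.

11.9 ms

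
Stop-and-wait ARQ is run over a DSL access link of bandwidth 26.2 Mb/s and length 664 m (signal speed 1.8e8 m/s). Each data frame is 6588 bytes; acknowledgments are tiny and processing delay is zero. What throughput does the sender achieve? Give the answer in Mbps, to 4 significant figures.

26.10 Mbps

t_tx = L/R = 52704/26200000 = 0.0020116 s.
t_prop = 664/180000000 = 3.68889e-06 s; RTT = 7.37778e-06 s.
Cycle = t_tx + RTT = 0.00201898 s.
Throughput = L / cycle = 52704 / 0.00201898 = 26.10 Mbps.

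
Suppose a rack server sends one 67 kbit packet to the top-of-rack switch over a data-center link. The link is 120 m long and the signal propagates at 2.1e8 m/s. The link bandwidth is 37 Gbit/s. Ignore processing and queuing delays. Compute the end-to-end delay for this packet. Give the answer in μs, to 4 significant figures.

L = 67000 bits.
Transmission delay = L/R = 67000 / 37000000000 = 1.81081 μs.
Propagation delay = d/s = 120 m / 210000000 m/s = 0.571429 μs.
Total = 2.382 μs.

2.382 μs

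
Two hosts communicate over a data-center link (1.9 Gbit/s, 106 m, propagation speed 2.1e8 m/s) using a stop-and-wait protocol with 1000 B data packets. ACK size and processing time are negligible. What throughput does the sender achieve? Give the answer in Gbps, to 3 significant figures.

1.53 Gbps

t_tx = L/R = 8000/1900000000 = 4.21053e-06 s.
t_prop = 106/210000000 = 5.04762e-07 s; RTT = 1.00952e-06 s.
Cycle = t_tx + RTT = 5.22005e-06 s.
Throughput = L / cycle = 8000 / 5.22005e-06 = 1.53 Gbps.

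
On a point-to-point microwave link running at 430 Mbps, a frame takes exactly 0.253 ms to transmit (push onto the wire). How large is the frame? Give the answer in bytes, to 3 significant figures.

L = R × t_tx = 430000000 b/s × 0.000253 s = 108790 bits.
In bytes: 108790 / 8 = 13600 bytes.

13600 bytes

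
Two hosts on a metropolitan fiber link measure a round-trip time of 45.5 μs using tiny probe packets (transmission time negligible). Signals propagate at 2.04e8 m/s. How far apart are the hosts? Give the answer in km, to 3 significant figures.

4.64 km

One-way propagation = RTT/2 = 22.75 μs.
d = s × t = 204000000 × 2.275e-05 = 4.64 km.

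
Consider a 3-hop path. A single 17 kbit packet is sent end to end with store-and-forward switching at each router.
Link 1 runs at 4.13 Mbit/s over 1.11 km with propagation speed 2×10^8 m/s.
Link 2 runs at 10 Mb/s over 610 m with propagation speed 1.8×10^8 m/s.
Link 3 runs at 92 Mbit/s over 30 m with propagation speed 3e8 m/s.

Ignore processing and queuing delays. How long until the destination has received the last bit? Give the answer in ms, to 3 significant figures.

L = 17000 bits.
Transmission delays (L/R per hop): 4.11622, 1.7, 0.184783 ms; sum = 6.00101 ms.
Propagation delays (d/s per hop): 0.00555, 0.00338889, 0.0001 ms; sum = 0.00903889 ms.
End-to-end = 6.01 ms.

6.01 ms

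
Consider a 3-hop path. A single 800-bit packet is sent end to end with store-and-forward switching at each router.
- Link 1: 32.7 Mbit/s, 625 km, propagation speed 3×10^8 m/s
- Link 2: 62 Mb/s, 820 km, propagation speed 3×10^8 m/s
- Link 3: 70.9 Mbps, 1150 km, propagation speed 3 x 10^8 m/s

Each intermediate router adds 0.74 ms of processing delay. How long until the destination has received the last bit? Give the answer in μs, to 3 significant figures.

Transmission delays (L/R per hop): 24.4648, 12.9032, 11.2835 μs; sum = 48.6516 μs.
Propagation delays (d/s per hop): 2083.33, 2733.33, 3833.33 μs; sum = 8650 μs.
Processing at 2 router(s): 2 × 0.74 ms = 1480 μs.
End-to-end = 10200 μs.

10200 μs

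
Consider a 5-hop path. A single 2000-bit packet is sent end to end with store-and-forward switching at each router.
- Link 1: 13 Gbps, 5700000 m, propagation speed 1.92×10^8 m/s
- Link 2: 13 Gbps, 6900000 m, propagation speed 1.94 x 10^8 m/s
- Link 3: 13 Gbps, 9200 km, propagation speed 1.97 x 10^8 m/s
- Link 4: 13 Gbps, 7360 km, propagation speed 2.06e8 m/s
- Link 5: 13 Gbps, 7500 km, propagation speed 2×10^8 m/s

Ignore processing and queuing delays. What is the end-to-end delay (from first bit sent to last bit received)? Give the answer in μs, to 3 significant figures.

185000 μs

Transmission delay per hop = L/R = 2000/13000000000 = 0.153846 μs; 5 hops → 0.769231 μs.
Propagation delays (d/s per hop): 29687.5, 35567, 46700.5, 35728.2, 37500 μs; sum = 185183 μs.
End-to-end = 185000 μs.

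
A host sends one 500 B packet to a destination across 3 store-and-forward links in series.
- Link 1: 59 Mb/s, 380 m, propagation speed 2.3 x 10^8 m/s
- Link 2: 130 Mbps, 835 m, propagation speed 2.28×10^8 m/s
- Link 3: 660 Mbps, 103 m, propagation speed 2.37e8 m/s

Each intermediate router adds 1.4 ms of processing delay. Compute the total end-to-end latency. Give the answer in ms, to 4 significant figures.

2.910 ms

L = 500 × 8 = 4000 bits.
Transmission delays (L/R per hop): 0.0677966, 0.0307692, 0.00606061 ms; sum = 0.104626 ms.
Propagation delays (d/s per hop): 0.00165217, 0.00366228, 0.000434599 ms; sum = 0.00574905 ms.
Processing at 2 router(s): 2 × 1.4 ms = 2.8 ms.
End-to-end = 2.910 ms.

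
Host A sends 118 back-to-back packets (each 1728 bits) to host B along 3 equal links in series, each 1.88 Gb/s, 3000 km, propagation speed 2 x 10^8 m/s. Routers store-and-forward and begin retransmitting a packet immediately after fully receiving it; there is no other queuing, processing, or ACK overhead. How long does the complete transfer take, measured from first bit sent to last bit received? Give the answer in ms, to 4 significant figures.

45.11 ms

Per-hop transmission t_tx = L/R = 1728/1880000000 = 0.000919149 ms.
Per-hop propagation t_prop = 3000000/200000000 = 15 ms.
Pipeline fill: first packet needs 3·t_tx to clear all hops; remaining 117 packets each add one t_tx.
Total = (3+118-1)·t_tx + 3·t_prop = 120·0.000919149 + 3·15 = 45.11 ms.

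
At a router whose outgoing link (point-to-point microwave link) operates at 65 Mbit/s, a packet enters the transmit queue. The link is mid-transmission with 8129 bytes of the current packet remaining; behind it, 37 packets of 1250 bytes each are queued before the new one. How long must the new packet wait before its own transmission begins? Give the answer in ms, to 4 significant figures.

Each queued packet: L/R = 10000/65000000 = 0.153846 ms.
37 queued → 5.69231 ms.
Plus remaining 65032 bits of current packet: 1.00049 ms.
Queuing delay = 6.693 ms.

6.693 ms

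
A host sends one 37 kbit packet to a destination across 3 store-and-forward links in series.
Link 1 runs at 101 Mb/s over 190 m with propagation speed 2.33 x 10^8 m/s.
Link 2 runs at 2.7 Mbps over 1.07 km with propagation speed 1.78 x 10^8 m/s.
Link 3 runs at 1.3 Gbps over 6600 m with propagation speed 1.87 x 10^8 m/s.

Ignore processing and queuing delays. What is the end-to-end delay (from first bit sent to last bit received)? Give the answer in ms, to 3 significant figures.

14.1 ms

L = 37000 bits.
Transmission delays (L/R per hop): 0.366337, 13.7037, 0.0284615 ms; sum = 14.0985 ms.
Propagation delays (d/s per hop): 0.000815451, 0.00601124, 0.0352941 ms; sum = 0.0421208 ms.
End-to-end = 14.1 ms.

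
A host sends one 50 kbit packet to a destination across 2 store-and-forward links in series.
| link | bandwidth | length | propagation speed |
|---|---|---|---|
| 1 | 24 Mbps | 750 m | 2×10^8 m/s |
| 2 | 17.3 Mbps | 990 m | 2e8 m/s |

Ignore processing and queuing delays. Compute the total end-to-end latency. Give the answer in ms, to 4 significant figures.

4.982 ms

L = 50000 bits.
Transmission delays (L/R per hop): 2.08333, 2.89017 ms; sum = 4.97351 ms.
Propagation delays (d/s per hop): 0.00375, 0.00495 ms; sum = 0.0087 ms.
End-to-end = 4.982 ms.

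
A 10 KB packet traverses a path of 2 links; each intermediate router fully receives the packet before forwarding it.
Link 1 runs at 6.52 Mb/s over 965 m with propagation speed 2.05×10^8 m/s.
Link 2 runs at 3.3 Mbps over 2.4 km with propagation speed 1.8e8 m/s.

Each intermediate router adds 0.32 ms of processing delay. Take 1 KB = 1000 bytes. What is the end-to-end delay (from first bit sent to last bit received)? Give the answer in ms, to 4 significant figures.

L = 80000 bits.
Transmission delays (L/R per hop): 12.2699, 24.2424 ms; sum = 36.5124 ms.
Propagation delays (d/s per hop): 0.00470732, 0.0133333 ms; sum = 0.0180407 ms.
Processing at 1 router(s): 1 × 0.32 ms = 0.32 ms.
End-to-end = 36.85 ms.

36.85 ms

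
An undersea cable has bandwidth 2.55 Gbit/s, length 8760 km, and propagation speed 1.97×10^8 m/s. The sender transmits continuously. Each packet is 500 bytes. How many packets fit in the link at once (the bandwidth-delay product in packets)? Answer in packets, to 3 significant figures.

Propagation delay = 8760000 / 197000000 = 0.044467 s.
BDP = R × t_prop = 2550000000 × 0.044467 = 113391000 bits.
In packets of 4000 bits: 28300 packets.

28300 packets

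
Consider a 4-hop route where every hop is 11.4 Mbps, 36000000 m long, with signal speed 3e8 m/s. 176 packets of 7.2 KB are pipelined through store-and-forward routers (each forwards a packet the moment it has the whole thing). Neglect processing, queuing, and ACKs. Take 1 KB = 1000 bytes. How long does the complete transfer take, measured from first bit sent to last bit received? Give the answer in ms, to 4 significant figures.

Per-hop transmission t_tx = L/R = 57600/11400000 = 5.05263 ms.
Per-hop propagation t_prop = 36000000/300000000 = 120 ms.
Pipeline fill: first packet needs 4·t_tx to clear all hops; remaining 175 packets each add one t_tx.
Total = (4+176-1)·t_tx + 4·t_prop = 179·5.05263 + 4·120 = 1384 ms.

1384 ms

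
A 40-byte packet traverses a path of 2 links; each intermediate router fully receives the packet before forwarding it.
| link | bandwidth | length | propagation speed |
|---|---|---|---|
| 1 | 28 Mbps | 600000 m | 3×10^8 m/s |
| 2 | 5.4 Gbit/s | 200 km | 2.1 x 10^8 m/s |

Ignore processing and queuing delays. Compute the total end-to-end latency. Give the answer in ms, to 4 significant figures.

L = 40 × 8 = 320 bits.
Transmission delays (L/R per hop): 0.0114286, 5.92593e-05 ms; sum = 0.0114878 ms.
Propagation delays (d/s per hop): 2, 0.952381 ms; sum = 2.95238 ms.
End-to-end = 2.964 ms.

2.964 ms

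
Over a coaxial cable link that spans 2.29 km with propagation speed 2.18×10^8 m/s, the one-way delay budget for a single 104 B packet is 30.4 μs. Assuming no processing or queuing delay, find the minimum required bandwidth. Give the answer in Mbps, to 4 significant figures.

41.82 Mbps

L = 832 bits.
Propagation delay = 2290 / 2.18e+08 = 10.5046 μs.
Transmission budget = 30.4 − 10.5046 = 19.8954 μs.
R ≥ L / t_tx = 832 bits / 1.98954e-05 s = 41.82 Mbps.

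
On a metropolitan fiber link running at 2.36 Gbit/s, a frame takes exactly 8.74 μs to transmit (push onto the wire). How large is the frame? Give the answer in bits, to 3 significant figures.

L = R × t_tx = 2360000000 b/s × 8.74e-06 s = 20626.4 bits.

20600 bits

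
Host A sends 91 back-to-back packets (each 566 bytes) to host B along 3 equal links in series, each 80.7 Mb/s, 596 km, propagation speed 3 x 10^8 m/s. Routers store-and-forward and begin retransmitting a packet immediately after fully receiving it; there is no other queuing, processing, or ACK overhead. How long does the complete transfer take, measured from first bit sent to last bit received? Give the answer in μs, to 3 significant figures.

Per-hop transmission t_tx = L/R = 4528/80700000 = 56.109 μs.
Per-hop propagation t_prop = 596000/300000000 = 1986.67 μs.
Pipeline fill: first packet needs 3·t_tx to clear all hops; remaining 90 packets each add one t_tx.
Total = (3+91-1)·t_tx + 3·t_prop = 93·56.109 + 3·1986.67 = 11200 μs.

11200 μs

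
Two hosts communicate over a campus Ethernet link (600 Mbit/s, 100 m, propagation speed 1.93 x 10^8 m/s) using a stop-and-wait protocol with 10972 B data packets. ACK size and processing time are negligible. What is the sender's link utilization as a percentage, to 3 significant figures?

t_tx = L/R = 87776/600000000 = 0.000146293 s.
t_prop = 100/193000000 = 5.18135e-07 s; RTT = 1.03627e-06 s.
Cycle = t_tx + RTT = 0.00014733 s.
Utilization = t_tx / cycle = 0.000146293/0.00014733 = 99.3 %.

99.3 %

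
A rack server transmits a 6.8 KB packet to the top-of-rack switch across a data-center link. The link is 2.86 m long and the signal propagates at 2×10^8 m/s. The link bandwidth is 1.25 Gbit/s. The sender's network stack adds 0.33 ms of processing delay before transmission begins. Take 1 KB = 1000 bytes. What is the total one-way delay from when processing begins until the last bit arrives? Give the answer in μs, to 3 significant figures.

374 μs

L = 54400 bits.
Transmission delay = L/R = 54400 / 1250000000 = 43.52 μs.
Propagation delay = d/s = 2.86 m / 200000000 m/s = 0.0143 μs.
Plus processing delay 0.33 ms = 330 μs.
Total = 374 μs.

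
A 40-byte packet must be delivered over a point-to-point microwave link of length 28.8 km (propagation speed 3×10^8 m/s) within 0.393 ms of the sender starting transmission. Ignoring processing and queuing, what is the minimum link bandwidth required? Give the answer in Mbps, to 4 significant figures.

1.077 Mbps

L = 320 bits.
Propagation delay = 28800 / 300000000 = 0.096 ms.
Transmission budget = 0.393 − 0.096 = 0.297 ms.
R ≥ L / t_tx = 320 bits / 0.000297 s = 1.077 Mbps.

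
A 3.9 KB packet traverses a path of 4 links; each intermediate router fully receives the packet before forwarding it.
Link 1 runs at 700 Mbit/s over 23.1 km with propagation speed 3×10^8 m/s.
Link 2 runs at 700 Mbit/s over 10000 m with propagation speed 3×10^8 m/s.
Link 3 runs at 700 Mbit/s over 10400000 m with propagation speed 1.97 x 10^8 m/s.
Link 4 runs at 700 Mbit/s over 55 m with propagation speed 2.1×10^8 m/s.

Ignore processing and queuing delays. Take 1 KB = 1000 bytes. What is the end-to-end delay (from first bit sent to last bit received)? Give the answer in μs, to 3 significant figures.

53100 μs

L = 31200 bits.
Transmission delay per hop = L/R = 31200/700000000 = 44.5714 μs; 4 hops → 178.286 μs.
Propagation delays (d/s per hop): 77, 33.3333, 52791.9, 0.261905 μs; sum = 52902.5 μs.
End-to-end = 53100 μs.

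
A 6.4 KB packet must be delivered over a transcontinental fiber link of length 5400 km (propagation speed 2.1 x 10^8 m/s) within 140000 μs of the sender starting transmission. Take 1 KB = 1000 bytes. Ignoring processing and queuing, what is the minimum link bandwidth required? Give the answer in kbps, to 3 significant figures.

448 kbps

L = 51200 bits.
Propagation delay = 5400000 / 210000000 = 25714.3 μs.
Transmission budget = 140000 − 25714.3 = 114286 μs.
R ≥ L / t_tx = 51200 bits / 0.114286 s = 448 kbps.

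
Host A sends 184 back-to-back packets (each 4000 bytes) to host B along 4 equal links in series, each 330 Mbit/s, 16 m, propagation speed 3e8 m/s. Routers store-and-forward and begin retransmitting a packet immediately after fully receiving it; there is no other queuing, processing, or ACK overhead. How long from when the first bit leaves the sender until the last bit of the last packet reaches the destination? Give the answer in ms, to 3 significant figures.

18.1 ms

Per-hop transmission t_tx = L/R = 32000/330000000 = 0.0969697 ms.
Per-hop propagation t_prop = 16/300000000 = 5.33333e-05 ms.
Pipeline fill: first packet needs 4·t_tx to clear all hops; remaining 183 packets each add one t_tx.
Total = (4+184-1)·t_tx + 4·t_prop = 187·0.0969697 + 4·5.33333e-05 = 18.1 ms.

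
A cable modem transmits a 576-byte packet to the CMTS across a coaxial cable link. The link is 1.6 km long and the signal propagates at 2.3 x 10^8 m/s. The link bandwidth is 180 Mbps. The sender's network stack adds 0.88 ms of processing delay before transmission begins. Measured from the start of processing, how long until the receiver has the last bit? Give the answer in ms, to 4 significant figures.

0.9126 ms

L = 576 × 8 = 4608 bits.
Transmission delay = L/R = 4608 / 180000000 = 0.0256 ms.
Propagation delay = d/s = 1600 m / 2.3e+08 m/s = 0.00695652 ms.
Plus processing delay 0.88 ms = 0.88 ms.
Total = 0.9126 ms.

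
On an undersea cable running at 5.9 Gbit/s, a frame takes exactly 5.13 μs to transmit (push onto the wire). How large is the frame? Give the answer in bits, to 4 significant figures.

L = R × t_tx = 5900000000 b/s × 5.13e-06 s = 30267 bits.

30270 bits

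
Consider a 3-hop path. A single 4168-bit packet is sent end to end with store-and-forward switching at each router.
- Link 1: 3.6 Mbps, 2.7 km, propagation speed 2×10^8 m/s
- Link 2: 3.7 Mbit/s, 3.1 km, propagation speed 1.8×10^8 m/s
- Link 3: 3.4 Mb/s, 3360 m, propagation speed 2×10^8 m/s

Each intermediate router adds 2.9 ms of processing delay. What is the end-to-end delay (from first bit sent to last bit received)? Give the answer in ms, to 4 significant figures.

9.358 ms

Transmission delays (L/R per hop): 1.15778, 1.12649, 1.22588 ms; sum = 3.51015 ms.
Propagation delays (d/s per hop): 0.0135, 0.0172222, 0.0168 ms; sum = 0.0475222 ms.
Processing at 2 router(s): 2 × 2.9 ms = 5.8 ms.
End-to-end = 9.358 ms.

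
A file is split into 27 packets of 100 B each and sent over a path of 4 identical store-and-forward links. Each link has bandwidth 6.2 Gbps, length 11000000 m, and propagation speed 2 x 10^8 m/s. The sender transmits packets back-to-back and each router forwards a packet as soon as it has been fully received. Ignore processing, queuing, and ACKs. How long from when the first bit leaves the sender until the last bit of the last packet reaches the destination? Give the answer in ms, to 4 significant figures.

Per-hop transmission t_tx = L/R = 800/6200000000 = 0.000129032 ms.
Per-hop propagation t_prop = 11000000/200000000 = 55 ms.
Pipeline fill: first packet needs 4·t_tx to clear all hops; remaining 26 packets each add one t_tx.
Total = (4+27-1)·t_tx + 4·t_prop = 30·0.000129032 + 4·55 = 220.0 ms.

220.0 ms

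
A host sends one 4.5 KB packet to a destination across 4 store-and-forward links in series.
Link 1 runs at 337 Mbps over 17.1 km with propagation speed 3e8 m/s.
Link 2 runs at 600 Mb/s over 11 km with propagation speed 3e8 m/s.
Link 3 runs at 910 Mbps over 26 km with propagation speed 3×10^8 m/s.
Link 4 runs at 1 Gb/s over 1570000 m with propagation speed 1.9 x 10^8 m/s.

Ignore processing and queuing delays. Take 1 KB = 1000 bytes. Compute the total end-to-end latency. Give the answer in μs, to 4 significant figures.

8686 μs

L = 36000 bits.
Transmission delays (L/R per hop): 106.825, 60, 39.5604, 36 μs; sum = 242.385 μs.
Propagation delays (d/s per hop): 57, 36.6667, 86.6667, 8263.16 μs; sum = 8443.49 μs.
End-to-end = 8686 μs.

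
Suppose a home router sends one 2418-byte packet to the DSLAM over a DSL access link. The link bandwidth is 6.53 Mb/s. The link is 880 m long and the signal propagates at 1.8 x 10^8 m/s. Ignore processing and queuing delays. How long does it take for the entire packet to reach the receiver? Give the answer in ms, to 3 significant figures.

L = 2418 × 8 = 19344 bits.
Transmission delay = L/R = 19344 / 6530000 = 2.96233 ms.
Propagation delay = d/s = 880 m / 180000000 m/s = 0.00488889 ms.
Total = 2.97 ms.

2.97 ms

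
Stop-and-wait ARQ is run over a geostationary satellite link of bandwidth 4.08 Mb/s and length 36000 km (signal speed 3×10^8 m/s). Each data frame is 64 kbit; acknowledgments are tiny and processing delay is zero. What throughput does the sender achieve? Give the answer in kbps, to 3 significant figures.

t_tx = L/R = 64000/4080000 = 0.0156863 s.
t_prop = 36000000/300000000 = 0.12 s; RTT = 0.24 s.
Cycle = t_tx + RTT = 0.255686 s.
Throughput = L / cycle = 64000 / 0.255686 = 250 kbps.

250 kbps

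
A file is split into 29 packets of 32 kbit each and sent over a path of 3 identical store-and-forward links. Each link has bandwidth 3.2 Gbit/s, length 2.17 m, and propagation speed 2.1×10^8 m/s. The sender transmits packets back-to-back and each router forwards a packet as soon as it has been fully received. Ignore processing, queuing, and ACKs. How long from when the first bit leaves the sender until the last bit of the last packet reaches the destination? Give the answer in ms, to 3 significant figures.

0.310 ms

Per-hop transmission t_tx = L/R = 32000/3200000000 = 0.01 ms.
Per-hop propagation t_prop = 2.17/210000000 = 1.03333e-05 ms.
Pipeline fill: first packet needs 3·t_tx to clear all hops; remaining 28 packets each add one t_tx.
Total = (3+29-1)·t_tx + 3·t_prop = 31·0.01 + 3·1.03333e-05 = 0.310 ms.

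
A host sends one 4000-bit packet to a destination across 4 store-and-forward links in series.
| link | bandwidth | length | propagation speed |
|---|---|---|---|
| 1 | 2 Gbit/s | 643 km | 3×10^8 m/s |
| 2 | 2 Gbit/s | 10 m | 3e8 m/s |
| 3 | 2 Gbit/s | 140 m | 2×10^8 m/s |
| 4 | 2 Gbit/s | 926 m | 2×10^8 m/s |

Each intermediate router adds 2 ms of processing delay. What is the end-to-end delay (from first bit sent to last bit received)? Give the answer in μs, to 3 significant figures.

Transmission delay per hop = L/R = 4000/2000000000 = 2 μs; 4 hops → 8 μs.
Propagation delays (d/s per hop): 2143.33, 0.0333333, 0.7, 4.63 μs; sum = 2148.7 μs.
Processing at 3 router(s): 3 × 2 ms = 6000 μs.
End-to-end = 8160 μs.

8160 μs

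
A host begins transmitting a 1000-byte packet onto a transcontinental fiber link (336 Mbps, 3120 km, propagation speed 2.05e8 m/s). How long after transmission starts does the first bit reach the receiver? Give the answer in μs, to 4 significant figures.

First bit experiences only propagation delay: d/s = 3120000/2.05e+08 = 15220 μs.

15220 μs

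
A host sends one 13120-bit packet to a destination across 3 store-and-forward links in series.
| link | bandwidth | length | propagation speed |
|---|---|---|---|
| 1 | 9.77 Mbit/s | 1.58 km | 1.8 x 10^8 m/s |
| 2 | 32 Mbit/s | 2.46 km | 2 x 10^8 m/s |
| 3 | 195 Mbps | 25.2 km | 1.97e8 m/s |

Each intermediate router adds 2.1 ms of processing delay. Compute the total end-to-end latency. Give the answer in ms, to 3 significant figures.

6.17 ms

Transmission delays (L/R per hop): 1.34289, 0.41, 0.0672821 ms; sum = 1.82017 ms.
Propagation delays (d/s per hop): 0.00877778, 0.0123, 0.127919 ms; sum = 0.148997 ms.
Processing at 2 router(s): 2 × 2.1 ms = 4.2 ms.
End-to-end = 6.17 ms.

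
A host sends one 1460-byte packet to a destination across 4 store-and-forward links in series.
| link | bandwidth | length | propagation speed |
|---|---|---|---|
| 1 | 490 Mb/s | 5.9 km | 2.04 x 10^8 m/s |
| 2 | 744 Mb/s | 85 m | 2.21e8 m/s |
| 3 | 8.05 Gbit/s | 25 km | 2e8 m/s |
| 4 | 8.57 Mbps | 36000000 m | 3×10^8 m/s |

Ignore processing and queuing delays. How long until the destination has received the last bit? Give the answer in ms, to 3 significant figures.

L = 1460 × 8 = 11680 bits.
Transmission delays (L/R per hop): 0.0238367, 0.0156989, 0.00145093, 1.36289 ms; sum = 1.40388 ms.
Propagation delays (d/s per hop): 0.0289216, 0.000384615, 0.125, 120 ms; sum = 120.154 ms.
End-to-end = 122 ms.

122 ms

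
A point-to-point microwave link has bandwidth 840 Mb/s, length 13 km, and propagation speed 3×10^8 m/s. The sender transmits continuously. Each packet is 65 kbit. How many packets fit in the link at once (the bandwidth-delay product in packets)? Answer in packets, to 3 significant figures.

Propagation delay = 13000 / 300000000 = 4.33333e-05 s.
BDP = R × t_prop = 840000000 × 4.33333e-05 = 36400 bits.
In packets of 65000 bits: 0.560 packets.

0.560 packets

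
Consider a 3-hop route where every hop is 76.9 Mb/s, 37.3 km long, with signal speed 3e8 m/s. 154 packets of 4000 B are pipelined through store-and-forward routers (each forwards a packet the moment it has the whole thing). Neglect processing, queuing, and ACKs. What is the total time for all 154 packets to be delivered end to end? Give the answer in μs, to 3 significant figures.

65300 μs

Per-hop transmission t_tx = L/R = 32000/76900000 = 416.125 μs.
Per-hop propagation t_prop = 37300/300000000 = 124.333 μs.
Pipeline fill: first packet needs 3·t_tx to clear all hops; remaining 153 packets each add one t_tx.
Total = (3+154-1)·t_tx + 3·t_prop = 156·416.125 + 3·124.333 = 65300 μs.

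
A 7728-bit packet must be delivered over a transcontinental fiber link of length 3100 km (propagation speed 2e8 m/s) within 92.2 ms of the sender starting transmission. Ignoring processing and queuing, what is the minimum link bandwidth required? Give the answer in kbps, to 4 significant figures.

100.8 kbps

Propagation delay = 3100000 / 200000000 = 15.5 ms.
Transmission budget = 92.2 − 15.5 = 76.7 ms.
R ≥ L / t_tx = 7728 bits / 0.0767 s = 100.8 kbps.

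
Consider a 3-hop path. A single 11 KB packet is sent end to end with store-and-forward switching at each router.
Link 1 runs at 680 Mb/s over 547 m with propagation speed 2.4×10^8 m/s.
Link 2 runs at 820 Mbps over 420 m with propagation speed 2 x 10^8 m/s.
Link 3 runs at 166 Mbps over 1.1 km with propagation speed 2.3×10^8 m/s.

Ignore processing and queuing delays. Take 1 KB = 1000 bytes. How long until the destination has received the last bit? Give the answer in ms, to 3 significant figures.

0.776 ms

L = 88000 bits.
Transmission delays (L/R per hop): 0.129412, 0.107317, 0.53012 ms; sum = 0.766849 ms.
Propagation delays (d/s per hop): 0.00227917, 0.0021, 0.00478261 ms; sum = 0.00916178 ms.
End-to-end = 0.776 ms.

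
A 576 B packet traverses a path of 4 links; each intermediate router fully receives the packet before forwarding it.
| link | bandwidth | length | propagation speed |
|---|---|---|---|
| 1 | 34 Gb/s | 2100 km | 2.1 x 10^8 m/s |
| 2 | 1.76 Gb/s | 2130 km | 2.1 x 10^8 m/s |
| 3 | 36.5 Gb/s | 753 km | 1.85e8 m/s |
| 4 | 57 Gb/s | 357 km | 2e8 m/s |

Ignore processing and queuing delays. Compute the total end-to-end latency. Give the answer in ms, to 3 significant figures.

L = 576 × 8 = 4608 bits.
Transmission delays (L/R per hop): 0.000135529, 0.00261818, 0.000126247, 8.08421e-05 ms; sum = 0.0029608 ms.
Propagation delays (d/s per hop): 10, 10.1429, 4.07027, 1.785 ms; sum = 25.9981 ms.
End-to-end = 26.0 ms.

26.0 ms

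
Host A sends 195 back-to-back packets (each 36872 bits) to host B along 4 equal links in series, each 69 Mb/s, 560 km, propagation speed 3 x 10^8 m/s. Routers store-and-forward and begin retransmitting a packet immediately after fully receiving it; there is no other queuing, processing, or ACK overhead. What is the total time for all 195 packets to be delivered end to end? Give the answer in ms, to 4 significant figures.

113.3 ms

Per-hop transmission t_tx = L/R = 36872/69000000 = 0.534377 ms.
Per-hop propagation t_prop = 560000/300000000 = 1.86667 ms.
Pipeline fill: first packet needs 4·t_tx to clear all hops; remaining 194 packets each add one t_tx.
Total = (4+195-1)·t_tx + 4·t_prop = 198·0.534377 + 4·1.86667 = 113.3 ms.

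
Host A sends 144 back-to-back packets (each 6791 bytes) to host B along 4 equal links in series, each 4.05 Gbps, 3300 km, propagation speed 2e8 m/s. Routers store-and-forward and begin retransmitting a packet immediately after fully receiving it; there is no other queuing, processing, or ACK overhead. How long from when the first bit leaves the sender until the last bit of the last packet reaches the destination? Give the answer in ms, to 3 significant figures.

68.0 ms

Per-hop transmission t_tx = L/R = 54328/4050000000 = 0.0134143 ms.
Per-hop propagation t_prop = 3300000/200000000 = 16.5 ms.
Pipeline fill: first packet needs 4·t_tx to clear all hops; remaining 143 packets each add one t_tx.
Total = (4+144-1)·t_tx + 4·t_prop = 147·0.0134143 + 4·16.5 = 68.0 ms.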